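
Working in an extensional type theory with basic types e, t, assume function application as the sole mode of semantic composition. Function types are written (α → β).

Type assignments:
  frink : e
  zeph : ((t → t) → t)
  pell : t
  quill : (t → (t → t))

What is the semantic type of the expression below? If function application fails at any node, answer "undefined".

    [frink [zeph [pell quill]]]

[pell quill]: quill is (t → (t → t)), pell is t; result (t → t).
[zeph [pell quill]]: zeph is ((t → t) → t), [pell quill] is (t → t); result t.
At [frink [zeph [pell quill]]]: neither e nor t can take the other as argument; the node is ill-typed.

undefined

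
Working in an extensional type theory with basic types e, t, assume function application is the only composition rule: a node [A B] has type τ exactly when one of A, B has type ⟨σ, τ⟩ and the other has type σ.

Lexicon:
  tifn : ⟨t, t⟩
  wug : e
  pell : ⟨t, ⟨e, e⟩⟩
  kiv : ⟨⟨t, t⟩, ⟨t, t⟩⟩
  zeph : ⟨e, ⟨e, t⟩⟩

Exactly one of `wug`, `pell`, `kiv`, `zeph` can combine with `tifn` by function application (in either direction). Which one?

kiv

wug : e — neither side's domain matches the other.
pell : ⟨t, ⟨e, e⟩⟩ — neither side's domain matches the other.
kiv — combines: kiv : ⟨⟨t, t⟩, ⟨t, t⟩⟩ takes tifn : ⟨t, t⟩ as argument, giving ⟨t, t⟩.
zeph : ⟨e, ⟨e, t⟩⟩ — neither side's domain matches the other.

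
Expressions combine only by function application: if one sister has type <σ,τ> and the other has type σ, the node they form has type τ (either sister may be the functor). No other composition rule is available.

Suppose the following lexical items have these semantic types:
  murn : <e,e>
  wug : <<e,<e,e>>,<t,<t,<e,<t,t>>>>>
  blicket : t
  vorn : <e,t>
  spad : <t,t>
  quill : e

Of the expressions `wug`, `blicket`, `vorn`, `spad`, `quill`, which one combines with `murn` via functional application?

quill

wug : <<e,<e,e>>,<t,<t,<e,<t,t>>>>> — murn needs e; wug needs <e,<e,e>>; neither fits.
blicket : t — murn needs e; blicket needs nothing (atomic); neither fits.
vorn : <e,t> — murn needs e; vorn needs e; neither fits.
spad : <t,t> — murn needs e; spad needs t; neither fits.
quill — combines: murn : <e,e> takes quill : e as argument, giving e.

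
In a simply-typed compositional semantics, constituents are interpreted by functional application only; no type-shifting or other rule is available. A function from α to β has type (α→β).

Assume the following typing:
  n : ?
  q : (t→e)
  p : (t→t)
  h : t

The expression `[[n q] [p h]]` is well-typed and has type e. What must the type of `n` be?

((t→e)→(t→e))

[[n q] [p h]] is required to be e. [p h] : t cannot yield e as functor, so [n q] : (t→e).
[n q] is required to be (t→e). q : (t→e) cannot yield (t→e) as functor, so n : ((t→e)→(t→e)).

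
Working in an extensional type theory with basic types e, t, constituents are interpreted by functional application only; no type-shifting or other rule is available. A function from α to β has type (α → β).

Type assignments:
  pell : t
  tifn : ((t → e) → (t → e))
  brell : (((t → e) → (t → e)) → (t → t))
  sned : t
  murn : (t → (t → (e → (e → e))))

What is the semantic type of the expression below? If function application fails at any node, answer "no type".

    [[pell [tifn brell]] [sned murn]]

At [tifn brell], brell : (((t → e) → (t → e)) → (t → t)) takes tifn : ((t → e) → (t → e)), giving (t → t).
At [pell [tifn brell]], [tifn brell] : (t → t) takes pell : t, giving t.
At [sned murn], murn : (t → (t → (e → (e → e)))) takes sned : t, giving (t → (e → (e → e))).
At [[pell [tifn brell]] [sned murn]], [sned murn] : (t → (e → (e → e))) takes [pell [tifn brell]] : t, giving (e → (e → e)).

(e → (e → e))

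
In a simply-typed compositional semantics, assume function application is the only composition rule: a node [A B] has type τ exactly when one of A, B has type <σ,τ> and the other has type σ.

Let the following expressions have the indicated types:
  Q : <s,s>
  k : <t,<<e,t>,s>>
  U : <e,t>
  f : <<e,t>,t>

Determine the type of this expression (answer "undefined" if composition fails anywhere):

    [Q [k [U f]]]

[U f]: f is <<e,t>,t>, U is <e,t>; result t.
[k [U f]]: k is <t,<<e,t>,s>>, [U f] is t; result <<e,t>,s>.
[Q [k [U f]]]: <s,s> with <<e,t>,s> — neither is a function whose domain matches the other; composition fails here.

undefined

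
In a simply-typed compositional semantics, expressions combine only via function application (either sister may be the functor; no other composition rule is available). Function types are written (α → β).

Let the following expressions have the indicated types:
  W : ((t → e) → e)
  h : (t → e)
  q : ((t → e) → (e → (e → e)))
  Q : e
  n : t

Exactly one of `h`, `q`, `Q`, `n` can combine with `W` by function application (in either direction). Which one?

h

h — combines: W : ((t → e) → e) takes h : (t → e) as argument, giving e.
q : ((t → e) → (e → (e → e))) — W needs (t → e); q needs (t → e); neither fits.
Q : e — W needs (t → e); Q needs nothing (atomic); neither fits.
n : t — W needs (t → e); n needs nothing (atomic); neither fits.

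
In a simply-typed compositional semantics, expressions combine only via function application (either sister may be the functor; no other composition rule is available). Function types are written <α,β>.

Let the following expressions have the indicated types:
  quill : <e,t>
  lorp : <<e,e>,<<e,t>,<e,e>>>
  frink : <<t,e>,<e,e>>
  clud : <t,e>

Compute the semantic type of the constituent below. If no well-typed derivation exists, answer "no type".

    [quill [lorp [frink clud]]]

<e,e>

[frink clud]: functor frink : <<t,e>,<e,e>>, argument clud : <t,e>; result <e,e>.
[lorp [frink clud]]: functor lorp : <<e,e>,<<e,t>,<e,e>>>, argument [frink clud] : <e,e>; result <<e,t>,<e,e>>.
[quill [lorp [frink clud]]]: functor [lorp [frink clud]] : <<e,t>,<e,e>>, argument quill : <e,t>; result <e,e>.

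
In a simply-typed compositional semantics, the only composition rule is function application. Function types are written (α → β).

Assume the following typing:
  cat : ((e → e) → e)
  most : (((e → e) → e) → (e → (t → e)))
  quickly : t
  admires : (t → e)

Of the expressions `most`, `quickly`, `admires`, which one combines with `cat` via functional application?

most — combines: most : (((e → e) → e) → (e → (t → e))) takes cat : ((e → e) → e) as argument, giving (e → (t → e)).
quickly : t — no; cat wants (e → e), and quickly wants nothing (atomic).
admires : (t → e) — no; cat wants (e → e), and admires wants t.

most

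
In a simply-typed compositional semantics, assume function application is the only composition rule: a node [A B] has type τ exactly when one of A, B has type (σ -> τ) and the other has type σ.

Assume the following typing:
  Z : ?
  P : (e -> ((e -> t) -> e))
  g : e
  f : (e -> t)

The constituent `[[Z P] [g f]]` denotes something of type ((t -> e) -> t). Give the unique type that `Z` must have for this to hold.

((e -> ((e -> t) -> e)) -> (t -> ((t -> e) -> t)))

For [[Z P] [g f]] to have type ((t -> e) -> t) with [g f] of type t, [Z P] must be the function: [Z P] : (t -> ((t -> e) -> t)).
For [Z P] to have type (t -> ((t -> e) -> t)) with P of type (e -> ((e -> t) -> e)), Z must be the function: Z : ((e -> ((e -> t) -> e)) -> (t -> ((t -> e) -> t))).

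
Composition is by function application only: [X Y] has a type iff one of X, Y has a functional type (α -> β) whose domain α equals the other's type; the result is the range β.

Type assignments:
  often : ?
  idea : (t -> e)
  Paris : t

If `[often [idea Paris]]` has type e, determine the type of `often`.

[often [idea Paris]] must have type e. The sister [idea Paris] has type e; that is not a function onto e, so often must be the functor, of type (e -> e).

(e -> e)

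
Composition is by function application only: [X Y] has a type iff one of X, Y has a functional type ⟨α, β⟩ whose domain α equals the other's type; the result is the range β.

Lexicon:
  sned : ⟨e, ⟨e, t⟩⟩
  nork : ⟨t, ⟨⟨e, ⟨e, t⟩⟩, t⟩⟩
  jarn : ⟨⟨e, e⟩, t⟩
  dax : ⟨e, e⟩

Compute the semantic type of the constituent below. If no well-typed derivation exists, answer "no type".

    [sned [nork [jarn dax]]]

t

At [jarn dax], jarn : ⟨⟨e, e⟩, t⟩ takes dax : ⟨e, e⟩, giving t.
At [nork [jarn dax]], nork : ⟨t, ⟨⟨e, ⟨e, t⟩⟩, t⟩⟩ takes [jarn dax] : t, giving ⟨⟨e, ⟨e, t⟩⟩, t⟩.
At [sned [nork [jarn dax]]], [nork [jarn dax]] : ⟨⟨e, ⟨e, t⟩⟩, t⟩ takes sned : ⟨e, ⟨e, t⟩⟩, giving t.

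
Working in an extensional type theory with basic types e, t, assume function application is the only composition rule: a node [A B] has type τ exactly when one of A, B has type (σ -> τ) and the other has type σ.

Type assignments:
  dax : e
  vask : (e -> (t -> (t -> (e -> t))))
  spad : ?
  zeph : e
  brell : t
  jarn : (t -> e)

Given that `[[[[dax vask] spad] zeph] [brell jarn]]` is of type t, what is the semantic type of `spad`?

((t -> (t -> (e -> t))) -> (e -> (e -> t)))

[[[[dax vask] spad] zeph] [brell jarn]] must have type t. The sister [brell jarn] has type e; that is not a function onto t, so [[[dax vask] spad] zeph] must be the functor, of type (e -> t).
[[[dax vask] spad] zeph] must have type (e -> t). The sister zeph has type e; that is not a function onto (e -> t), so [[dax vask] spad] must be the functor, of type (e -> (e -> t)).
[[dax vask] spad] must have type (e -> (e -> t)). The sister [dax vask] has type (t -> (t -> (e -> t))); that is not a function onto (e -> (e -> t)), so spad must be the functor, of type ((t -> (t -> (e -> t))) -> (e -> (e -> t))).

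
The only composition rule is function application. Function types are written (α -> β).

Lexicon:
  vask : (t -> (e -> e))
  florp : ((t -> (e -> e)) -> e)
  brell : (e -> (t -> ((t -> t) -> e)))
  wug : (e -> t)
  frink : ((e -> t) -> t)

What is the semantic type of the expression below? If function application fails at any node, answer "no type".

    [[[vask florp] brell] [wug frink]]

((t -> t) -> e)

At [vask florp], florp : ((t -> (e -> e)) -> e) takes vask : (t -> (e -> e)), giving e.
At [[vask florp] brell], brell : (e -> (t -> ((t -> t) -> e))) takes [vask florp] : e, giving (t -> ((t -> t) -> e)).
At [wug frink], frink : ((e -> t) -> t) takes wug : (e -> t), giving t.
At [[[vask florp] brell] [wug frink]], [[vask florp] brell] : (t -> ((t -> t) -> e)) takes [wug frink] : t, giving ((t -> t) -> e).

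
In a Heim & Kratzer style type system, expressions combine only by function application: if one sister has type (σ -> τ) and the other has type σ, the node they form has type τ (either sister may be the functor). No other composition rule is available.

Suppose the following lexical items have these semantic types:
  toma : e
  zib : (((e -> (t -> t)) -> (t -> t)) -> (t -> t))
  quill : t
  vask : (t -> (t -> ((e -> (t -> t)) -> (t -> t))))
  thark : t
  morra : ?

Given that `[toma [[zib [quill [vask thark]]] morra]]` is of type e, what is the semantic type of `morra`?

((t -> t) -> (e -> e))

At [toma [[zib [quill [vask thark]]] morra]] (required: e): toma is e, which is not a function with range e; hence [[zib [quill [vask thark]]] morra] is the functor — type (e -> e).
At [[zib [quill [vask thark]]] morra] (required: (e -> e)): [zib [quill [vask thark]]] is (t -> t), which is not a function with range (e -> e); hence morra is the functor — type ((t -> t) -> (e -> e)).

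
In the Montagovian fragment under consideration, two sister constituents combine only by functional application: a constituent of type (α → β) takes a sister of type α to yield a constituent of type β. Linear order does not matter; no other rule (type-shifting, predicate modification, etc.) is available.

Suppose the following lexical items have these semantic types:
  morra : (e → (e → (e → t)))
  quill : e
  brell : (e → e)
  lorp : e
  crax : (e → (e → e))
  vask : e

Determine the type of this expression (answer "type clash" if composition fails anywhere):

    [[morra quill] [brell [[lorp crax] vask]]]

(e → t)

[morra quill]: functor morra : (e → (e → (e → t))), argument quill : e; result (e → (e → t)).
[lorp crax]: functor crax : (e → (e → e)), argument lorp : e; result (e → e).
[[lorp crax] vask]: functor [lorp crax] : (e → e), argument vask : e; result e.
[brell [[lorp crax] vask]]: functor brell : (e → e), argument [[lorp crax] vask] : e; result e.
[[morra quill] [brell [[lorp crax] vask]]]: functor [morra quill] : (e → (e → t)), argument [brell [[lorp crax] vask]] : e; result (e → t).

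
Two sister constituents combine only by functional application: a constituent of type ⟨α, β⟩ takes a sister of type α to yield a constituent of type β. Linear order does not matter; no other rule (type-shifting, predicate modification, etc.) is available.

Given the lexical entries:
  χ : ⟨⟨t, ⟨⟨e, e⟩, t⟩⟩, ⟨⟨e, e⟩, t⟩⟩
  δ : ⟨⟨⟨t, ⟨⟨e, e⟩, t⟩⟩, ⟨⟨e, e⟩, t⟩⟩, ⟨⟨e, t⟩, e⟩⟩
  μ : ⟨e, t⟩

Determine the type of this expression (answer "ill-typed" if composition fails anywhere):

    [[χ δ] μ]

e

[χ δ]: δ is ⟨⟨⟨t, ⟨⟨e, e⟩, t⟩⟩, ⟨⟨e, e⟩, t⟩⟩, ⟨⟨e, t⟩, e⟩⟩, χ is ⟨⟨t, ⟨⟨e, e⟩, t⟩⟩, ⟨⟨e, e⟩, t⟩⟩; result ⟨⟨e, t⟩, e⟩.
[[χ δ] μ]: [χ δ] is ⟨⟨e, t⟩, e⟩, μ is ⟨e, t⟩; result e.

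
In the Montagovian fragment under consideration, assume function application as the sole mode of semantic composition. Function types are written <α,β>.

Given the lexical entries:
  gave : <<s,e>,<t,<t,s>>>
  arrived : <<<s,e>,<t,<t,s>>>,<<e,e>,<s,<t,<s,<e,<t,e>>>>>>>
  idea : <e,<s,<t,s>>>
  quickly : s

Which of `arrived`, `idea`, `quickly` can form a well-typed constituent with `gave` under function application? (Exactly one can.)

arrived

arrived — combines: arrived : <<<s,e>,<t,<t,s>>>,<<e,e>,<s,<t,<s,<e,<t,e>>>>>>> takes gave : <<s,e>,<t,<t,s>>> as argument, giving <<e,e>,<s,<t,<s,<e,<t,e>>>>>>.
idea : <e,<s,<t,s>>> — neither side's domain matches the other.
quickly : s — neither side's domain matches the other.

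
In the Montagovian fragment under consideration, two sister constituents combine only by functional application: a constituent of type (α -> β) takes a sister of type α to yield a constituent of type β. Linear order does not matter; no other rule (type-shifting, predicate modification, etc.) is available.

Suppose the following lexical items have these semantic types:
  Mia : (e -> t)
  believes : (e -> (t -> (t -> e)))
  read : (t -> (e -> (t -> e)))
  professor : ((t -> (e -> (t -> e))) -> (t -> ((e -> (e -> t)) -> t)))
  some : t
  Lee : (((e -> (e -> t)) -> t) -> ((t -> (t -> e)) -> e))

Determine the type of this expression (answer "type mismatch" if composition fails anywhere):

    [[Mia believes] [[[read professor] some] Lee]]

[Mia believes]: (e -> t) and (e -> (t -> (t -> e))) cannot combine by function application — type clash.

type mismatch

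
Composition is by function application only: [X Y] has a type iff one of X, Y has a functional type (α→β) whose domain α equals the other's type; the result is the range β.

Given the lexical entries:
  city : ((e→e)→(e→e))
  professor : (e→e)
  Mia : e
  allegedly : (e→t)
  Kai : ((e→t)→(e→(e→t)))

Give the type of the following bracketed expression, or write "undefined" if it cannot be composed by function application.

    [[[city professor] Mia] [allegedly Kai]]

(e→t)

[city professor]: city is ((e→e)→(e→e)), professor is (e→e); result (e→e).
[[city professor] Mia]: [city professor] is (e→e), Mia is e; result e.
[allegedly Kai]: Kai is ((e→t)→(e→(e→t))), allegedly is (e→t); result (e→(e→t)).
[[[city professor] Mia] [allegedly Kai]]: [allegedly Kai] is (e→(e→t)), [[city professor] Mia] is e; result (e→t).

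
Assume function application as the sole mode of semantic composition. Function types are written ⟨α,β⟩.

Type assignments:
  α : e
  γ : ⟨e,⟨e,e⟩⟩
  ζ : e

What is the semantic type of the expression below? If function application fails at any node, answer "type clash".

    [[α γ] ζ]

e

[α γ]: functor γ : ⟨e,⟨e,e⟩⟩, argument α : e; result ⟨e,e⟩.
[[α γ] ζ]: functor [α γ] : ⟨e,e⟩, argument ζ : e; result e.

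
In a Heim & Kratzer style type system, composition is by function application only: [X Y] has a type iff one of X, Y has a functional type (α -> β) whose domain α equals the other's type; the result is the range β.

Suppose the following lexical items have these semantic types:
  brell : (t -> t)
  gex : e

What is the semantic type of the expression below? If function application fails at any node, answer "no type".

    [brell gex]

At [brell gex]: neither (t -> t) nor e can take the other as argument; the node is ill-typed.

no type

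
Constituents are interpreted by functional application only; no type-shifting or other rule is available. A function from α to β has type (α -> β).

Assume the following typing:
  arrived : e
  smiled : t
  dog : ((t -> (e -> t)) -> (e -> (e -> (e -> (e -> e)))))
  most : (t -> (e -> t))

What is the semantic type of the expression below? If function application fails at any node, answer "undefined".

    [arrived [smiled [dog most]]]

undefined

[dog most]: dog is ((t -> (e -> t)) -> (e -> (e -> (e -> (e -> e))))), most is (t -> (e -> t)); result (e -> (e -> (e -> (e -> e)))).
[smiled [dog most]]: t and (e -> (e -> (e -> (e -> e)))) cannot combine by function application — type clash.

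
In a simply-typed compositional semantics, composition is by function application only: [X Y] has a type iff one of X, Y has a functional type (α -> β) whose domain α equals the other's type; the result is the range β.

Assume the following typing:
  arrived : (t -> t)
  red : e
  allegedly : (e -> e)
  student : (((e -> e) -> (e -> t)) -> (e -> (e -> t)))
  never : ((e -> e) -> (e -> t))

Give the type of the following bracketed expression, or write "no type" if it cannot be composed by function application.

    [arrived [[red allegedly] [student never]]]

no type

[red allegedly] — allegedly of type (e -> e) combines with red of type e: type e.
[student never] — student of type (((e -> e) -> (e -> t)) -> (e -> (e -> t))) combines with never of type ((e -> e) -> (e -> t)): type (e -> (e -> t)).
[[red allegedly] [student never]] — [student never] of type (e -> (e -> t)) combines with [red allegedly] of type e: type (e -> t).
[arrived [[red allegedly] [student never]]]: (t -> t) with (e -> t) — neither is a function whose domain matches the other; composition fails here.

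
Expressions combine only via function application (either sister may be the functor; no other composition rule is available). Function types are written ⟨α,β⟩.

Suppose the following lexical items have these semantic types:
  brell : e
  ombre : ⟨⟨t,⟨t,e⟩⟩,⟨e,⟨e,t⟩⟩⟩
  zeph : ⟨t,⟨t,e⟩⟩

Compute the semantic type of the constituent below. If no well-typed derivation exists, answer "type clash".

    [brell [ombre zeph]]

[ombre zeph] — ombre of type ⟨⟨t,⟨t,e⟩⟩,⟨e,⟨e,t⟩⟩⟩ combines with zeph of type ⟨t,⟨t,e⟩⟩: type ⟨e,⟨e,t⟩⟩.
[brell [ombre zeph]] — [ombre zeph] of type ⟨e,⟨e,t⟩⟩ combines with brell of type e: type ⟨e,t⟩.

⟨e,t⟩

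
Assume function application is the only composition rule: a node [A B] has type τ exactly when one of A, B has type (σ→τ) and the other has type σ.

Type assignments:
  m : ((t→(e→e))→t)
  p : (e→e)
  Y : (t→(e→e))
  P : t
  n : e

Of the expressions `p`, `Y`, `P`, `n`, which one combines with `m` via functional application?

Y

p : (e→e) — m needs (t→(e→e)); p needs e; neither fits.
Y — combines: m : ((t→(e→e))→t) takes Y : (t→(e→e)) as argument, giving t.
P : t — m needs (t→(e→e)); P needs nothing (atomic); neither fits.
n : e — m needs (t→(e→e)); n needs nothing (atomic); neither fits.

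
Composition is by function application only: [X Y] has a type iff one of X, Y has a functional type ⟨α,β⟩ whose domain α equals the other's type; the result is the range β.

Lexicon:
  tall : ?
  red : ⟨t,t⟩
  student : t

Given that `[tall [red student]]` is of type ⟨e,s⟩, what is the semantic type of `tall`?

For [tall [red student]] to have type ⟨e,s⟩ with [red student] of type t, tall must be the function: tall : ⟨t,⟨e,s⟩⟩.

⟨t,⟨e,s⟩⟩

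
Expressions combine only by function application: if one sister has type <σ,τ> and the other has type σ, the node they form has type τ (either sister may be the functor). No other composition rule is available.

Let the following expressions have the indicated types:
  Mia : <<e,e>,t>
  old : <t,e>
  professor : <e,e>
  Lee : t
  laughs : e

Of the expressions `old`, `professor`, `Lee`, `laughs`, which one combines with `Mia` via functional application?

professor

old : <t,e> — Mia needs <e,e>; old needs t; neither fits.
professor — combines: Mia : <<e,e>,t> takes professor : <e,e> as argument, giving t.
Lee : t — Mia needs <e,e>; Lee needs nothing (atomic); neither fits.
laughs : e — Mia needs <e,e>; laughs needs nothing (atomic); neither fits.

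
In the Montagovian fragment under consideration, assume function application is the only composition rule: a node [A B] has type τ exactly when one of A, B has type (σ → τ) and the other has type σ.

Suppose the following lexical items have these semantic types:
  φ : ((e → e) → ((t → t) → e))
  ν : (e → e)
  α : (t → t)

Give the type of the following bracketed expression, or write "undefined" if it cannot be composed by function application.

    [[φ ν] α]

[φ ν]: functor φ : ((e → e) → ((t → t) → e)), argument ν : (e → e); result ((t → t) → e).
[[φ ν] α]: functor [φ ν] : ((t → t) → e), argument α : (t → t); result e.

e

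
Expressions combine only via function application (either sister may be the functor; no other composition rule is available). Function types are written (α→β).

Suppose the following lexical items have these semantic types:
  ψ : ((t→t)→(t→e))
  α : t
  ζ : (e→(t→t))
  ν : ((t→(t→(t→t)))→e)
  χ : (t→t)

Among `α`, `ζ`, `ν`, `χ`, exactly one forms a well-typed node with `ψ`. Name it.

χ

α : t — no; ψ wants (t→t), and α wants nothing (atomic).
ζ : (e→(t→t)) — no; ψ wants (t→t), and ζ wants e.
ν : ((t→(t→(t→t)))→e) — no; ψ wants (t→t), and ν wants (t→(t→(t→t))).
χ — combines: ψ : ((t→t)→(t→e)) takes χ : (t→t) as argument, giving (t→e).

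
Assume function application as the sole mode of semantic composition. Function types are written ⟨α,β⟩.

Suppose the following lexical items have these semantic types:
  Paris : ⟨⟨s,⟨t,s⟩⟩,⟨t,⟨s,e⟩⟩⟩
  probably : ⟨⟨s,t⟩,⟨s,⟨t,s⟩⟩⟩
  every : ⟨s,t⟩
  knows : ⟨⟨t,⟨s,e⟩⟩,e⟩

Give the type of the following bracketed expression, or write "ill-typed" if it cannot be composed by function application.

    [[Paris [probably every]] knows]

[probably every]: functor probably : ⟨⟨s,t⟩,⟨s,⟨t,s⟩⟩⟩, argument every : ⟨s,t⟩; result ⟨s,⟨t,s⟩⟩.
[Paris [probably every]]: functor Paris : ⟨⟨s,⟨t,s⟩⟩,⟨t,⟨s,e⟩⟩⟩, argument [probably every] : ⟨s,⟨t,s⟩⟩; result ⟨t,⟨s,e⟩⟩.
[[Paris [probably every]] knows]: functor knows : ⟨⟨t,⟨s,e⟩⟩,e⟩, argument [Paris [probably every]] : ⟨t,⟨s,e⟩⟩; result e.

e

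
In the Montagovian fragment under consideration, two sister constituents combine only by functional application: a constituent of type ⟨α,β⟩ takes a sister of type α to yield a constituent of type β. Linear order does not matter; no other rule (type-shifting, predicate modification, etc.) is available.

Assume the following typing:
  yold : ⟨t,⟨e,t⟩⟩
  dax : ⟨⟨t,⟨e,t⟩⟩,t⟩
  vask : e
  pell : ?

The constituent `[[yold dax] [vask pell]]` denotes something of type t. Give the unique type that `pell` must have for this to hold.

For [[yold dax] [vask pell]] to have type t with [yold dax] of type t, [vask pell] must be the function: [vask pell] : ⟨t,t⟩.
For [vask pell] to have type ⟨t,t⟩ with vask of type e, pell must be the function: pell : ⟨e,⟨t,t⟩⟩.

⟨e,⟨t,t⟩⟩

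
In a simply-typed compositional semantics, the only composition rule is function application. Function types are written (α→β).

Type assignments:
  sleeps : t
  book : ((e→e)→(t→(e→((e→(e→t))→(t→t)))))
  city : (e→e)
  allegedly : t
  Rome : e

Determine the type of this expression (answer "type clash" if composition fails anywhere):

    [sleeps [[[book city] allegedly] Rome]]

At [book city], book : ((e→e)→(t→(e→((e→(e→t))→(t→t))))) takes city : (e→e), giving (t→(e→((e→(e→t))→(t→t)))).
At [[book city] allegedly], [book city] : (t→(e→((e→(e→t))→(t→t)))) takes allegedly : t, giving (e→((e→(e→t))→(t→t))).
At [[[book city] allegedly] Rome], [[book city] allegedly] : (e→((e→(e→t))→(t→t))) takes Rome : e, giving ((e→(e→t))→(t→t)).
[sleeps [[[book city] allegedly] Rome]]: t and ((e→(e→t))→(t→t)) cannot combine by function application — type clash.

type clash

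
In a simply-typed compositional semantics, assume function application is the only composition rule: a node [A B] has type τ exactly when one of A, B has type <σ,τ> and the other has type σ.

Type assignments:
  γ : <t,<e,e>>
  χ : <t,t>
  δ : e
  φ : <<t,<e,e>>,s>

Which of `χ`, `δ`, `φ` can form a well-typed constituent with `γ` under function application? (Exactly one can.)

φ

χ : <t,t> — neither side's domain matches the other.
δ : e — neither side's domain matches the other.
φ — combines: φ : <<t,<e,e>>,s> takes γ : <t,<e,e>> as argument, giving s.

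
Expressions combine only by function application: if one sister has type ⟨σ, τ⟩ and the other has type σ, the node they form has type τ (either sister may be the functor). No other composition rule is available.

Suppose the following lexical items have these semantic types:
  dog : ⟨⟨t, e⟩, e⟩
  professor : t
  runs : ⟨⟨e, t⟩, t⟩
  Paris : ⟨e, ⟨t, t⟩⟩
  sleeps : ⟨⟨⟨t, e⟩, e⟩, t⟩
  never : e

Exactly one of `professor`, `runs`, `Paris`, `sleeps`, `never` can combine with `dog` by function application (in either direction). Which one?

sleeps

professor : t — does not combine with dog.
runs : ⟨⟨e, t⟩, t⟩ — does not combine with dog.
Paris : ⟨e, ⟨t, t⟩⟩ — does not combine with dog.
sleeps — combines: sleeps : ⟨⟨⟨t, e⟩, e⟩, t⟩ takes dog : ⟨⟨t, e⟩, e⟩ as argument, giving t.
never : e — does not combine with dog.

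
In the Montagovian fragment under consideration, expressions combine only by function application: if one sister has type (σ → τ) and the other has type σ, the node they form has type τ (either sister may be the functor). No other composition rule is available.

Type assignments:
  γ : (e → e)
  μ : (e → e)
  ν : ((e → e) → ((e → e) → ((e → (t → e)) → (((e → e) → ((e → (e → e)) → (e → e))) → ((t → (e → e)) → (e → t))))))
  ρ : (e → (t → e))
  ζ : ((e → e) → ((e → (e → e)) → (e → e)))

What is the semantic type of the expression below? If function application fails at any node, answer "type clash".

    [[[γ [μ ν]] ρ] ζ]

((t → (e → e)) → (e → t))

[μ ν]: ν is ((e → e) → ((e → e) → ((e → (t → e)) → (((e → e) → ((e → (e → e)) → (e → e))) → ((t → (e → e)) → (e → t)))))), μ is (e → e); result ((e → e) → ((e → (t → e)) → (((e → e) → ((e → (e → e)) → (e → e))) → ((t → (e → e)) → (e → t))))).
[γ [μ ν]]: [μ ν] is ((e → e) → ((e → (t → e)) → (((e → e) → ((e → (e → e)) → (e → e))) → ((t → (e → e)) → (e → t))))), γ is (e → e); result ((e → (t → e)) → (((e → e) → ((e → (e → e)) → (e → e))) → ((t → (e → e)) → (e → t)))).
[[γ [μ ν]] ρ]: [γ [μ ν]] is ((e → (t → e)) → (((e → e) → ((e → (e → e)) → (e → e))) → ((t → (e → e)) → (e → t)))), ρ is (e → (t → e)); result (((e → e) → ((e → (e → e)) → (e → e))) → ((t → (e → e)) → (e → t))).
[[[γ [μ ν]] ρ] ζ]: [[γ [μ ν]] ρ] is (((e → e) → ((e → (e → e)) → (e → e))) → ((t → (e → e)) → (e → t))), ζ is ((e → e) → ((e → (e → e)) → (e → e))); result ((t → (e → e)) → (e → t)).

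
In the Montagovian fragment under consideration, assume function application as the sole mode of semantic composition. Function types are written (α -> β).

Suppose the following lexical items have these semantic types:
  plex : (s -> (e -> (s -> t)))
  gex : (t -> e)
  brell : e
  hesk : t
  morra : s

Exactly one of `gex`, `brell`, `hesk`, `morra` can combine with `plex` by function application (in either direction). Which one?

gex : (t -> e) — no; plex wants s, and gex wants t.
brell : e — no; plex wants s, and brell wants nothing (atomic).
hesk : t — no; plex wants s, and hesk wants nothing (atomic).
morra — combines: plex : (s -> (e -> (s -> t))) takes morra : s as argument, giving (e -> (s -> t)).

morra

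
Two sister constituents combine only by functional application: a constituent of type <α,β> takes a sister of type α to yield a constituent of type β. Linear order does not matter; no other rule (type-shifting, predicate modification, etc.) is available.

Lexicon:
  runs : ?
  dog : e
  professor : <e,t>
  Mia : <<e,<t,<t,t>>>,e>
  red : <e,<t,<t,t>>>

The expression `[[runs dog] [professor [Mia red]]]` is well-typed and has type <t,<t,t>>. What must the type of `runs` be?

<e,<t,<t,<t,t>>>>

[[runs dog] [professor [Mia red]]] must have type <t,<t,t>>. The sister [professor [Mia red]] has type t; that is not a function onto <t,<t,t>>, so [runs dog] must be the functor, of type <t,<t,<t,t>>>.
[runs dog] must have type <t,<t,<t,t>>>. The sister dog has type e; that is not a function onto <t,<t,<t,t>>>, so runs must be the functor, of type <e,<t,<t,<t,t>>>>.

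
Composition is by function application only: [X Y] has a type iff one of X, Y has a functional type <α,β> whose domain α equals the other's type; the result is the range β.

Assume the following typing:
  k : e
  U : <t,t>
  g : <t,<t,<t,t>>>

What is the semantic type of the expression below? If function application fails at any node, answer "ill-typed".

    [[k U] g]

ill-typed

At [k U]: neither e nor <t,t> can take the other as argument; the node is ill-typed.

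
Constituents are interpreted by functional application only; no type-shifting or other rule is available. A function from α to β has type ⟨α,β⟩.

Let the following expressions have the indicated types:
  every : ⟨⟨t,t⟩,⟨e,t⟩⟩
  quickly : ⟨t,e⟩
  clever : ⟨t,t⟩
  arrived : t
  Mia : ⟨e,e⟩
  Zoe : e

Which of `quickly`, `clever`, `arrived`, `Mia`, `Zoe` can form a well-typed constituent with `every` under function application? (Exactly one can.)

clever

quickly : ⟨t,e⟩ — every needs ⟨t,t⟩; quickly needs t; neither fits.
clever — combines: every : ⟨⟨t,t⟩,⟨e,t⟩⟩ takes clever : ⟨t,t⟩ as argument, giving ⟨e,t⟩.
arrived : t — every needs ⟨t,t⟩; arrived needs nothing (atomic); neither fits.
Mia : ⟨e,e⟩ — every needs ⟨t,t⟩; Mia needs e; neither fits.
Zoe : e — every needs ⟨t,t⟩; Zoe needs nothing (atomic); neither fits.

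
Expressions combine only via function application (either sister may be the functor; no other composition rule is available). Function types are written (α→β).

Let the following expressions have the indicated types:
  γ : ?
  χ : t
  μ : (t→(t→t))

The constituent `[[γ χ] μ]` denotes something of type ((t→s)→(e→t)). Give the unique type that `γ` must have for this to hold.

(t→((t→(t→t))→((t→s)→(e→t))))

[[γ χ] μ] must have type ((t→s)→(e→t)). The sister μ has type (t→(t→t)); that is not a function onto ((t→s)→(e→t)), so [γ χ] must be the functor, of type ((t→(t→t))→((t→s)→(e→t))).
[γ χ] must have type ((t→(t→t))→((t→s)→(e→t))). The sister χ has type t; that is not a function onto ((t→(t→t))→((t→s)→(e→t))), so γ must be the functor, of type (t→((t→(t→t))→((t→s)→(e→t)))).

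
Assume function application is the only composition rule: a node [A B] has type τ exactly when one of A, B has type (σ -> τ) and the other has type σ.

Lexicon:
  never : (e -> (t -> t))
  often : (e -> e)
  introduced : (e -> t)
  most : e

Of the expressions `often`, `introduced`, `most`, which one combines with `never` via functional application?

most

often : (e -> e) — neither side's domain matches the other.
introduced : (e -> t) — neither side's domain matches the other.
most — combines: never : (e -> (t -> t)) takes most : e as argument, giving (t -> t).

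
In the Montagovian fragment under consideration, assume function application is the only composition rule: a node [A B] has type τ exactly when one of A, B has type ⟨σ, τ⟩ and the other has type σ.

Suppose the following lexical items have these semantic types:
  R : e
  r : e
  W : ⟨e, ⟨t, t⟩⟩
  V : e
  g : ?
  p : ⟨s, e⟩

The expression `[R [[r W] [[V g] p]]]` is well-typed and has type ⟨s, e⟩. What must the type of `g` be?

⟨e, ⟨⟨s, e⟩, ⟨⟨t, t⟩, ⟨e, ⟨s, e⟩⟩⟩⟩⟩

At [R [[r W] [[V g] p]]] (required: ⟨s, e⟩): R is e, which is not a function with range ⟨s, e⟩; hence [[r W] [[V g] p]] is the functor — type ⟨e, ⟨s, e⟩⟩.
At [[r W] [[V g] p]] (required: ⟨e, ⟨s, e⟩⟩): [r W] is ⟨t, t⟩, which is not a function with range ⟨e, ⟨s, e⟩⟩; hence [[V g] p] is the functor — type ⟨⟨t, t⟩, ⟨e, ⟨s, e⟩⟩⟩.
At [[V g] p] (required: ⟨⟨t, t⟩, ⟨e, ⟨s, e⟩⟩⟩): p is ⟨s, e⟩, which is not a function with range ⟨⟨t, t⟩, ⟨e, ⟨s, e⟩⟩⟩; hence [V g] is the functor — type ⟨⟨s, e⟩, ⟨⟨t, t⟩, ⟨e, ⟨s, e⟩⟩⟩⟩.
At [V g] (required: ⟨⟨s, e⟩, ⟨⟨t, t⟩, ⟨e, ⟨s, e⟩⟩⟩⟩): V is e, which is not a function with range ⟨⟨s, e⟩, ⟨⟨t, t⟩, ⟨e, ⟨s, e⟩⟩⟩⟩; hence g is the functor — type ⟨e, ⟨⟨s, e⟩, ⟨⟨t, t⟩, ⟨e, ⟨s, e⟩⟩⟩⟩⟩.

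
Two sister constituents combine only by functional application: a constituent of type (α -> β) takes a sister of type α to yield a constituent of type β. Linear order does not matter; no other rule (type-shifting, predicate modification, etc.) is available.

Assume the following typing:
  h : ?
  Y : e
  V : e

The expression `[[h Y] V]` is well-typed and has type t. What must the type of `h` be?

[[h Y] V] must have type t. The sister V has type e; that is not a function onto t, so [h Y] must be the functor, of type (e -> t).
[h Y] must have type (e -> t). The sister Y has type e; that is not a function onto (e -> t), so h must be the functor, of type (e -> (e -> t)).

(e -> (e -> t))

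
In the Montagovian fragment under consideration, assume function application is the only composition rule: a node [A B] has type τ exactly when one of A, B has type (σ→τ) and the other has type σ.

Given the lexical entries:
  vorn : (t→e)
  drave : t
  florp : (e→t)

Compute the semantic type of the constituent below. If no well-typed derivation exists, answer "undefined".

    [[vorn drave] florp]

[vorn drave]: (t→e) applied to t yields e.
[[vorn drave] florp]: (e→t) applied to e yields t.

t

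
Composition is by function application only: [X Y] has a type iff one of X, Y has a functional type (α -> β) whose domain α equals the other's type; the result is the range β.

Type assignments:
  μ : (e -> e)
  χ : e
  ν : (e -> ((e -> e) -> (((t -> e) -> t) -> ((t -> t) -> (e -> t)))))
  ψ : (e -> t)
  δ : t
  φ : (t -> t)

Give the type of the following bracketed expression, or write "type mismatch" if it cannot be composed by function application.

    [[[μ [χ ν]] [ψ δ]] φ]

At [χ ν], ν : (e -> ((e -> e) -> (((t -> e) -> t) -> ((t -> t) -> (e -> t))))) takes χ : e, giving ((e -> e) -> (((t -> e) -> t) -> ((t -> t) -> (e -> t)))).
At [μ [χ ν]], [χ ν] : ((e -> e) -> (((t -> e) -> t) -> ((t -> t) -> (e -> t)))) takes μ : (e -> e), giving (((t -> e) -> t) -> ((t -> t) -> (e -> t))).
At [ψ δ]: neither (e -> t) nor t can take the other as argument; the node is ill-typed.

type mismatch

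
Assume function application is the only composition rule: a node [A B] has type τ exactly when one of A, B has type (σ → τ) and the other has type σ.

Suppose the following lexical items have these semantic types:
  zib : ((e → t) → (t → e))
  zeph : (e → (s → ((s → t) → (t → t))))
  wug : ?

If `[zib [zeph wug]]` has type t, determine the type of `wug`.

((e → (s → ((s → t) → (t → t)))) → (((e → t) → (t → e)) → t))

[zib [zeph wug]] must have type t. The sister zib has type ((e → t) → (t → e)); that is not a function onto t, so [zeph wug] must be the functor, of type (((e → t) → (t → e)) → t).
[zeph wug] must have type (((e → t) → (t → e)) → t). The sister zeph has type (e → (s → ((s → t) → (t → t)))); that is not a function onto (((e → t) → (t → e)) → t), so wug must be the functor, of type ((e → (s → ((s → t) → (t → t)))) → (((e → t) → (t → e)) → t)).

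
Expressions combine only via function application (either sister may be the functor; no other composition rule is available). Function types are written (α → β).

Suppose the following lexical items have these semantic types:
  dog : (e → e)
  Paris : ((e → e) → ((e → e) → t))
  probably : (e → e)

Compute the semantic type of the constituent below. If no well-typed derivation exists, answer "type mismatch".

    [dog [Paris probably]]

[Paris probably]: Paris is ((e → e) → ((e → e) → t)), probably is (e → e); result ((e → e) → t).
[dog [Paris probably]]: [Paris probably] is ((e → e) → t), dog is (e → e); result t.

t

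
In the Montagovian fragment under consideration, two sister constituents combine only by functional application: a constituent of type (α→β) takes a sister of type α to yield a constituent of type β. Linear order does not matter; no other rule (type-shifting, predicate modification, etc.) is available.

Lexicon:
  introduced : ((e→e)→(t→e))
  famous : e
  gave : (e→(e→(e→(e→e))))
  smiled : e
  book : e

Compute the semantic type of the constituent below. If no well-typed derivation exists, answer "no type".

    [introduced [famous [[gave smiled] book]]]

[gave smiled] — gave of type (e→(e→(e→(e→e)))) combines with smiled of type e: type (e→(e→(e→e))).
[[gave smiled] book] — [gave smiled] of type (e→(e→(e→e))) combines with book of type e: type (e→(e→e)).
[famous [[gave smiled] book]] — [[gave smiled] book] of type (e→(e→e)) combines with famous of type e: type (e→e).
[introduced [famous [[gave smiled] book]]] — introduced of type ((e→e)→(t→e)) combines with [famous [[gave smiled] book]] of type (e→e): type (t→e).

(t→e)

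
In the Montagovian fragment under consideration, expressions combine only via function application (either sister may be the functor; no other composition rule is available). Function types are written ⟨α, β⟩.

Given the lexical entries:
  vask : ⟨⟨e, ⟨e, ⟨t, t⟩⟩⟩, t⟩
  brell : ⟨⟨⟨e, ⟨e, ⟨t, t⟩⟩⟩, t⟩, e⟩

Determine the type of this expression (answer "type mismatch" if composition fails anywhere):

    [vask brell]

e

[vask brell]: functor brell : ⟨⟨⟨e, ⟨e, ⟨t, t⟩⟩⟩, t⟩, e⟩, argument vask : ⟨⟨e, ⟨e, ⟨t, t⟩⟩⟩, t⟩; result e.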